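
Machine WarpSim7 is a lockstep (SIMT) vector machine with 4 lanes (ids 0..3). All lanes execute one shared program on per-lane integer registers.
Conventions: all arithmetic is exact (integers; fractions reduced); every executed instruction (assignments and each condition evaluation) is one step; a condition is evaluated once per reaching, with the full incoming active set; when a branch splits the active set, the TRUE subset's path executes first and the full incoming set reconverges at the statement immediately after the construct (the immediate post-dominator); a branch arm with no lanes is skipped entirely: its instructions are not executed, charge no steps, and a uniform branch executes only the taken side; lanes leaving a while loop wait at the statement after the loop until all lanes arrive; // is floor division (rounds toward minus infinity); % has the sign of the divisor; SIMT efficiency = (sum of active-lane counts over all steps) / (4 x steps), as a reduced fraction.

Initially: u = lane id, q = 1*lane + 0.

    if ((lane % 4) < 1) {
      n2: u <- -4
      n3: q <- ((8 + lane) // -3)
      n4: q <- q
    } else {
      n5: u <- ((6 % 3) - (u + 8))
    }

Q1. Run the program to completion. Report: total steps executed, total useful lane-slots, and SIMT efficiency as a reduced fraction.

Answer: 5 steps, 10 useful, 1/2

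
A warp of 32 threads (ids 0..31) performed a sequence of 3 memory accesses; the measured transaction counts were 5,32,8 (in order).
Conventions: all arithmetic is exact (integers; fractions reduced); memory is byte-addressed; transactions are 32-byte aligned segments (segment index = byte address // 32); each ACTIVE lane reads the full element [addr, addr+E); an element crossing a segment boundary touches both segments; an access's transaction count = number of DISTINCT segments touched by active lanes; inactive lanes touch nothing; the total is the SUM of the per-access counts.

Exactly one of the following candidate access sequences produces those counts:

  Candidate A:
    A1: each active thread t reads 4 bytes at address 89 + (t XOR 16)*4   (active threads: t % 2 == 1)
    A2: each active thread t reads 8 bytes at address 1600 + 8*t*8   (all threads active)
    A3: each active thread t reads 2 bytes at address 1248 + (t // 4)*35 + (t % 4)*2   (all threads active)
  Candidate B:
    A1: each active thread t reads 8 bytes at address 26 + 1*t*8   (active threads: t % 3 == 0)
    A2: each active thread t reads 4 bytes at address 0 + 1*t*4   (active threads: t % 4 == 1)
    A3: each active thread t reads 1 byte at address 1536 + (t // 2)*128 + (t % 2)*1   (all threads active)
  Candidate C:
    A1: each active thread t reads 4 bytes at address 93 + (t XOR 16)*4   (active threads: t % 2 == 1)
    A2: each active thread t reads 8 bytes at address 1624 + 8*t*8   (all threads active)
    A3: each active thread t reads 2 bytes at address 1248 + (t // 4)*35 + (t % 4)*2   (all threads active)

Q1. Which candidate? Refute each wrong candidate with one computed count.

B: A1 gives 9 transactions, not 5
C: A1 gives 4 transactions, not 5
A: all counts match (5,32,8)

Answer: A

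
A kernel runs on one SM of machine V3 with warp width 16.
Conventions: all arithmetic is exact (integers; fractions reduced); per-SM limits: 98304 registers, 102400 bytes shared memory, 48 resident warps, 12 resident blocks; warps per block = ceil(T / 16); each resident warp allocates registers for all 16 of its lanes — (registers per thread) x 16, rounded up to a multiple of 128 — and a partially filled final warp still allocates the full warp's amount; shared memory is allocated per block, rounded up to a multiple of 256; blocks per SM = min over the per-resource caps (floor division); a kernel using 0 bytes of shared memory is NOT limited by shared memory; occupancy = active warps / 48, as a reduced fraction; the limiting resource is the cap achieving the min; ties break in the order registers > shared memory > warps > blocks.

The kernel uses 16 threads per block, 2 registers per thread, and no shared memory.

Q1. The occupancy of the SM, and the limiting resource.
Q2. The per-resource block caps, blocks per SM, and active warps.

Answer: occupancy 1/4, limited by blocks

registers: 768 blocks
shared memory: no limit (kernel uses none)
warps: 48 blocks
blocks: 12 blocks

Answer: 12 blocks, 12 active warps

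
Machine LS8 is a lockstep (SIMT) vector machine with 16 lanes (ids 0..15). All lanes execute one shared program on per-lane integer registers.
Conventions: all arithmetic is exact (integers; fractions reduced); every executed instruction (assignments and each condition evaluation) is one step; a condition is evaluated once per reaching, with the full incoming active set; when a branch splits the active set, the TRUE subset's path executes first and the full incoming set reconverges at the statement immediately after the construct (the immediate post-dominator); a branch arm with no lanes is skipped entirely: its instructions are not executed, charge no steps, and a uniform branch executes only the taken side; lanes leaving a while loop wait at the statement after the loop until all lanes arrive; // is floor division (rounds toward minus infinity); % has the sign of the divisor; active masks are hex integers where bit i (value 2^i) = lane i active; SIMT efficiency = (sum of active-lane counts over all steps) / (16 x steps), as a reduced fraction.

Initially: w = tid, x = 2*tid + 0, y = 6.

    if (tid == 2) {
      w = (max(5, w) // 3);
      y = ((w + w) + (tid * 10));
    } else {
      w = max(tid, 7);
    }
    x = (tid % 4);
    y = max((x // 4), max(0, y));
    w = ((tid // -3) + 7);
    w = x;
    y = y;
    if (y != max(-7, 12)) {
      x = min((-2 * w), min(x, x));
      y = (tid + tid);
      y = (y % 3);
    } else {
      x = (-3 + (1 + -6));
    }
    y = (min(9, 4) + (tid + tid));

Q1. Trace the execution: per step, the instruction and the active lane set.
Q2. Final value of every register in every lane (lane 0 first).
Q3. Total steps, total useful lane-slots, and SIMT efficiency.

step 0: eval (tid == 2)              0xffff
step 1: w <- (max(5, w) // 3)        0x0004
step 2: y <- ((w + w) + (tid * 10))  0x0004
step 3: w <- max(tid, 7)             0xfffb
step 4: x <- (tid % 4)               0xffff
step 5: y <- max((x // 4), max(0, y)) 0xffff
step 6: w <- ((tid // -3) + 7)       0xffff
step 7: w <- x                       0xffff
step 8: y <- y                       0xffff
step 9: eval (y != max(-7, 12))      0xffff
step 10: x <- min((-2 * w), min(x, x)) 0xffff
step 11: y <- (tid + tid)             0xffff
step 12: y <- (y % 3)                 0xffff
step 13: y <- (min(9, 4) + (tid + tid)) 0xffff

Answer: 14 steps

w: 0,1,2,3,0,1,2,3,0,1,2,3,0,1,2,3
x: 0,-2,-4,-6,0,-2,-4,-6,0,-2,-4,-6,0,-2,-4,-6
y: 4,6,8,10,12,14,16,18,20,22,24,26,28,30,32,34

steps = 14; useful = 193; efficiency = 193/224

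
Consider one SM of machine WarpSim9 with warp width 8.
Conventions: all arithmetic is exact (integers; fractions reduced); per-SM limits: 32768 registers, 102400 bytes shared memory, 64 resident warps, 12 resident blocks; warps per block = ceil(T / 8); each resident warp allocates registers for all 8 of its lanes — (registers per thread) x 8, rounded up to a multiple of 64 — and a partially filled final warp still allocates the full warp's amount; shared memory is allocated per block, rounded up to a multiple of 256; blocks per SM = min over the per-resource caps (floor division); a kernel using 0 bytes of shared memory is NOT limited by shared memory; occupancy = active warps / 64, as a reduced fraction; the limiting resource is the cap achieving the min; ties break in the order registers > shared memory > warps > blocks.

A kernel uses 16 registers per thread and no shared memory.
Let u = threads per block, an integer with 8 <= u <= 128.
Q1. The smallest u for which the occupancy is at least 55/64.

Answer: u = 33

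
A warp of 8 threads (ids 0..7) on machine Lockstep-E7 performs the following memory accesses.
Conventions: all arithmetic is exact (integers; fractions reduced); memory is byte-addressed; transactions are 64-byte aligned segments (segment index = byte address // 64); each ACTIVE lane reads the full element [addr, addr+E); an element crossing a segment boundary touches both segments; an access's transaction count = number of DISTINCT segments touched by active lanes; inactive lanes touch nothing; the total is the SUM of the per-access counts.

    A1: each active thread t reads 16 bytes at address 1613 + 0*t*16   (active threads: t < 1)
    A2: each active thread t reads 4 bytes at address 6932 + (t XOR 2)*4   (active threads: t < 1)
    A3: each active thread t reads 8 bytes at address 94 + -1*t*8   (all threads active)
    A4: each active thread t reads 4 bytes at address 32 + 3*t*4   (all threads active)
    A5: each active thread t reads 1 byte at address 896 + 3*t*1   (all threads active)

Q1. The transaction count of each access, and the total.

A1: 1 transaction
A2: 1 transaction
A3: 2 transactions
A4: 2 transactions
A5: 1 transaction

Answer: 1,1,2,2,1; total 7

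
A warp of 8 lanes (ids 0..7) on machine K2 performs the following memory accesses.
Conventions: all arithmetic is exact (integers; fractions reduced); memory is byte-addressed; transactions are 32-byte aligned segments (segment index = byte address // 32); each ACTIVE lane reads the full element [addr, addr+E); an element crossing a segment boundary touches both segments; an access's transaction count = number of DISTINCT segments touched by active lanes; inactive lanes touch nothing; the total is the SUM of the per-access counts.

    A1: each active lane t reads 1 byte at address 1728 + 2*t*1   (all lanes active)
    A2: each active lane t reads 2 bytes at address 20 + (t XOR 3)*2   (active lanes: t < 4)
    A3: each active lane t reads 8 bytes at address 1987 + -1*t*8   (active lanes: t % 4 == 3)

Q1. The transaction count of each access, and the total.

A1: 1 transaction
A2: 1 transaction
A3: 2 transactions

Answer: 1,1,2; total 4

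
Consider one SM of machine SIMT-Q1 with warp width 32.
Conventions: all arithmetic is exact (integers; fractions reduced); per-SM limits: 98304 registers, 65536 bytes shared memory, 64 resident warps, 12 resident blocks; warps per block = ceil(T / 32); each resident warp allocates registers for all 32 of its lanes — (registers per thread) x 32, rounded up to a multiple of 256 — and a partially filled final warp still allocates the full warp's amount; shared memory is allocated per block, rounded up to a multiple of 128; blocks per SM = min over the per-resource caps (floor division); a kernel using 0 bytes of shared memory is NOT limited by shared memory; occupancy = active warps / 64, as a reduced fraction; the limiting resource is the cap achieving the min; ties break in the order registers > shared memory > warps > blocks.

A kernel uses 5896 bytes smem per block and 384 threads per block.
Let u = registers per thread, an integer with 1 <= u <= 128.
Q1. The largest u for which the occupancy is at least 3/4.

Answer: u = 64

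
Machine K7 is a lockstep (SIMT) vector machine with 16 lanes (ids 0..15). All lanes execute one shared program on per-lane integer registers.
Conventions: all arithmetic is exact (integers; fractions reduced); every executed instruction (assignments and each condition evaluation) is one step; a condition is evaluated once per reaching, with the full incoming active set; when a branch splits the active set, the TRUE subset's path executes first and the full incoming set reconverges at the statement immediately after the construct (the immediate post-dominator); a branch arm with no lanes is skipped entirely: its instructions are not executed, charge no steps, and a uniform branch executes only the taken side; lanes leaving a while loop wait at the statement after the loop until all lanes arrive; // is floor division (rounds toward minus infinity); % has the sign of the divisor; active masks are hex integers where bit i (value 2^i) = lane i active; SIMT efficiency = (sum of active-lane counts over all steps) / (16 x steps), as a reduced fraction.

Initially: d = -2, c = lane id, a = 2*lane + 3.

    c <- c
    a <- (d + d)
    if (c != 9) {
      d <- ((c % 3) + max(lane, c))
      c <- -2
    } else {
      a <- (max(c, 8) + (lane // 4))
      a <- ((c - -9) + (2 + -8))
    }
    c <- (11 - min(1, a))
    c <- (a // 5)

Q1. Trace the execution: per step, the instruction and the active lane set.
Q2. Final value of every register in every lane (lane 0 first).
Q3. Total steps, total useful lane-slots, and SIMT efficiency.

step 0: c <- c                       0xffff
step 1: a <- (d + d)                 0xffff
step 2: eval (c != 9)                0xffff
step 3: d <- ((c % 3) + max(lane, c)) 0xfdff
step 4: c <- -2                      0xfdff
step 5: a <- (max(c, 8) + (lane // 4)) 0x0200
step 6: a <- ((c - -9) + (2 + -8))   0x0200
step 7: c <- (11 - min(1, a))        0xffff
step 8: c <- (a // 5)                0xffff

Answer: 9 steps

d: 0,2,4,3,5,7,6,8,10,-2,11,13,12,14,16,15
c: -1,-1,-1,-1,-1,-1,-1,-1,-1,2,-1,-1,-1,-1,-1,-1
a: -4,-4,-4,-4,-4,-4,-4,-4,-4,12,-4,-4,-4,-4,-4,-4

steps = 9; useful = 112; efficiency = 112/144 = 7/9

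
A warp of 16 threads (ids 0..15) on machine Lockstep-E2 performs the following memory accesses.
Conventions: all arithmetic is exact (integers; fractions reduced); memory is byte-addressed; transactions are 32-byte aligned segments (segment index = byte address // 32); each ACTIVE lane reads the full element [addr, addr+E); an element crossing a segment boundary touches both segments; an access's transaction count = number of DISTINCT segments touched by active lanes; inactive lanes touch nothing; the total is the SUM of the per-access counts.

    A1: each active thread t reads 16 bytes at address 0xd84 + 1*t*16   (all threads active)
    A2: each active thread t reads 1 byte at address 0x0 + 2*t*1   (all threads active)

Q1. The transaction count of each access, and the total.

A1: 9 transactions
A2: 1 transaction

Answer: 9,1; total 10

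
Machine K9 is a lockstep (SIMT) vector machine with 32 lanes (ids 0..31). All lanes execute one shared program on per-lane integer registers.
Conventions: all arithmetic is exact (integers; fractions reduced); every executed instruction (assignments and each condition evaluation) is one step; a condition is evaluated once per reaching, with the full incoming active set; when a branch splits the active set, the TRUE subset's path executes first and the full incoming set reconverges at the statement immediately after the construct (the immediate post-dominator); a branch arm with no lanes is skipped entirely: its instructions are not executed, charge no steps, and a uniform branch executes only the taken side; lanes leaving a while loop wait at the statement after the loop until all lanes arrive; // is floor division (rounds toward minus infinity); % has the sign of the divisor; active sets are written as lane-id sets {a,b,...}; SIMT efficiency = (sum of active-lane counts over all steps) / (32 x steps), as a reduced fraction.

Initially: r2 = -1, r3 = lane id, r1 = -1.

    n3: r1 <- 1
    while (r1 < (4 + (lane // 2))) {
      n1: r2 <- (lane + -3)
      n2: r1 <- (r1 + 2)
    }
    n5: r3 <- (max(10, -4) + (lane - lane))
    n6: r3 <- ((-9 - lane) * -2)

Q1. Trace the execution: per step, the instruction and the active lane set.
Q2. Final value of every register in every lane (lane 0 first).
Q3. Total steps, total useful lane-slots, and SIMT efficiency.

step 0: r1 <- 1                      {0,1,2,3,4,5,6,7,8,9,10,11,12,13,14,15,16,17,18,19,20,21,22,23,24,25,26,27,28,29,30,31}
step 1: eval (r1 < (4 + (lane // 2))) {0,1,2,3,4,5,6,7,8,9,10,11,12,13,14,15,16,17,18,19,20,21,22,23,24,25,26,27,28,29,30,31}
step 2: r2 <- (lane + -3)            {0,1,2,3,4,5,6,7,8,9,10,11,12,13,14,15,16,17,18,19,20,21,22,23,24,25,26,27,28,29,30,31}
step 3: r1 <- (r1 + 2)               {0,1,2,3,4,5,6,7,8,9,10,11,12,13,14,15,16,17,18,19,20,21,22,23,24,25,26,27,28,29,30,31}
step 4: eval (r1 < (4 + (lane // 2))) {0,1,2,3,4,5,6,7,8,9,10,11,12,13,14,15,16,17,18,19,20,21,22,23,24,25,26,27,28,29,30,31}
step 5: r2 <- (lane + -3)            {0,1,2,3,4,5,6,7,8,9,10,11,12,13,14,15,16,17,18,19,20,21,22,23,24,25,26,27,28,29,30,31}
step 6: r1 <- (r1 + 2)               {0,1,2,3,4,5,6,7,8,9,10,11,12,13,14,15,16,17,18,19,20,21,22,23,24,25,26,27,28,29,30,31}
step 7: eval (r1 < (4 + (lane // 2))) {0,1,2,3,4,5,6,7,8,9,10,11,12,13,14,15,16,17,18,19,20,21,22,23,24,25,26,27,28,29,30,31}
step 8: r2 <- (lane + -3)            {4,5,6,7,8,9,10,11,12,13,14,15,16,17,18,19,20,21,22,23,24,25,26,27,28,29,30,31}
step 9: r1 <- (r1 + 2)               {4,5,6,7,8,9,10,11,12,13,14,15,16,17,18,19,20,21,22,23,24,25,26,27,28,29,30,31}
step 10: eval (r1 < (4 + (lane // 2))) {4,5,6,7,8,9,10,11,12,13,14,15,16,17,18,19,20,21,22,23,24,25,26,27,28,29,30,31}
step 11: r2 <- (lane + -3)            {8,9,10,11,12,13,14,15,16,17,18,19,20,21,22,23,24,25,26,27,28,29,30,31}
step 12: r1 <- (r1 + 2)               {8,9,10,11,12,13,14,15,16,17,18,19,20,21,22,23,24,25,26,27,28,29,30,31}
step 13: eval (r1 < (4 + (lane // 2))) {8,9,10,11,12,13,14,15,16,17,18,19,20,21,22,23,24,25,26,27,28,29,30,31}
step 14: r2 <- (lane + -3)            {12,13,14,15,16,17,18,19,20,21,22,23,24,25,26,27,28,29,30,31}
step 15: r1 <- (r1 + 2)               {12,13,14,15,16,17,18,19,20,21,22,23,24,25,26,27,28,29,30,31}
step 16: eval (r1 < (4 + (lane // 2))) {12,13,14,15,16,17,18,19,20,21,22,23,24,25,26,27,28,29,30,31}
step 17: r2 <- (lane + -3)            {16,17,18,19,20,21,22,23,24,25,26,27,28,29,30,31}
step 18: r1 <- (r1 + 2)               {16,17,18,19,20,21,22,23,24,25,26,27,28,29,30,31}
step 19: eval (r1 < (4 + (lane // 2))) {16,17,18,19,20,21,22,23,24,25,26,27,28,29,30,31}
step 20: r2 <- (lane + -3)            {20,21,22,23,24,25,26,27,28,29,30,31}
step 21: r1 <- (r1 + 2)               {20,21,22,23,24,25,26,27,28,29,30,31}
step 22: eval (r1 < (4 + (lane // 2))) {20,21,22,23,24,25,26,27,28,29,30,31}
step 23: r2 <- (lane + -3)            {24,25,26,27,28,29,30,31}
step 24: r1 <- (r1 + 2)               {24,25,26,27,28,29,30,31}
step 25: eval (r1 < (4 + (lane // 2))) {24,25,26,27,28,29,30,31}
step 26: r2 <- (lane + -3)            {28,29,30,31}
step 27: r1 <- (r1 + 2)               {28,29,30,31}
step 28: eval (r1 < (4 + (lane // 2))) {28,29,30,31}
step 29: r3 <- (max(10, -4) + (lane - lane)) {0,1,2,3,4,5,6,7,8,9,10,11,12,13,14,15,16,17,18,19,20,21,22,23,24,25,26,27,28,29,30,31}
step 30: r3 <- ((-9 - lane) * -2)     {0,1,2,3,4,5,6,7,8,9,10,11,12,13,14,15,16,17,18,19,20,21,22,23,24,25,26,27,28,29,30,31}

Answer: 31 steps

r2: -3,-2,-1,0,1,2,3,4,5,6,7,8,9,10,11,12,13,14,15,16,17,18,19,20,21,22,23,24,25,26,27,28
r3: 18,20,22,24,26,28,30,32,34,36,38,40,42,44,46,48,50,52,54,56,58,60,62,64,66,68,70,72,74,76,78,80
r1: 5,5,5,5,7,7,7,7,9,9,9,9,11,11,11,11,13,13,13,13,15,15,15,15,17,17,17,17,19,19,19,19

steps = 31; useful = 656; efficiency = 656/992 = 41/62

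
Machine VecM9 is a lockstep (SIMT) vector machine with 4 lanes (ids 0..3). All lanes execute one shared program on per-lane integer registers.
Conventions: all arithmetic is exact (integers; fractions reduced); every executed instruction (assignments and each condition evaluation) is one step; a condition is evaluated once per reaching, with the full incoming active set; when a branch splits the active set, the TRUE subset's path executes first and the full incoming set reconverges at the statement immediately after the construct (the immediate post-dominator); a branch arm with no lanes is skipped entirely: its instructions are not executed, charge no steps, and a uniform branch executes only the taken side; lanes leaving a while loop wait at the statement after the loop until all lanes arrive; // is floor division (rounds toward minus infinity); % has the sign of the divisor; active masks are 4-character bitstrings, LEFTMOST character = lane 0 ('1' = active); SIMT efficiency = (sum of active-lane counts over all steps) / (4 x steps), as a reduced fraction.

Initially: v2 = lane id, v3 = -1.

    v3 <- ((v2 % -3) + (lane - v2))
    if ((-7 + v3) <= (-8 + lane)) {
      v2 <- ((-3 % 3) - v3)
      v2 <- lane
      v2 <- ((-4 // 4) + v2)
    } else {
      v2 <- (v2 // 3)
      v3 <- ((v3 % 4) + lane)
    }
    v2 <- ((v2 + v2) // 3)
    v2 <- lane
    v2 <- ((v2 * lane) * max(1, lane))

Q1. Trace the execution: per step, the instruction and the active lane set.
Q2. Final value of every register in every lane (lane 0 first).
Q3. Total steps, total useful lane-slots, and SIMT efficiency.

step 0: v3 <- ((v2 % -3) + (lane - v2)) 1111
step 1: eval ((-7 + v3) <= (-8 + lane)) 1111
step 2: v2 <- ((-3 % 3) - v3)        0111
step 3: v2 <- lane                   0111
step 4: v2 <- ((-4 // 4) + v2)       0111
step 5: v2 <- (v2 // 3)              1000
step 6: v3 <- ((v3 % 4) + lane)      1000
step 7: v2 <- ((v2 + v2) // 3)       1111
step 8: v2 <- lane                   1111
step 9: v2 <- ((v2 * lane) * max(1, lane)) 1111

Answer: 10 steps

v2: 0,1,8,27
v3: 0,-2,-1,0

steps = 10; useful = 31; efficiency = 31/40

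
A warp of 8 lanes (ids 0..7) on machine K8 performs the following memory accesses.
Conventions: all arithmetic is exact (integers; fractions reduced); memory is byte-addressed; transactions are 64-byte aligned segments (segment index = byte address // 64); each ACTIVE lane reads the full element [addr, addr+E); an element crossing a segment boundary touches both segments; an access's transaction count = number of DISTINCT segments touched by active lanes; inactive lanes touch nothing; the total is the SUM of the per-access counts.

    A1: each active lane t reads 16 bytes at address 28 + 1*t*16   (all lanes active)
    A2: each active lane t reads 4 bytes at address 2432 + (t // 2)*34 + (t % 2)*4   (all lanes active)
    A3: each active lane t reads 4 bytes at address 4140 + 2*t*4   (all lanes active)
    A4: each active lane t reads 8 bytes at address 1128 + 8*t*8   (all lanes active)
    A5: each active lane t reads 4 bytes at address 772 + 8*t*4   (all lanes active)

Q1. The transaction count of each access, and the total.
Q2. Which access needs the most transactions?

A1: 3 transactions
A2: 2 transactions
A3: 2 transactions
A4: 8 transactions
A5: 4 transactions

Answer: 3,2,2,8,4; total 19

Answer: A4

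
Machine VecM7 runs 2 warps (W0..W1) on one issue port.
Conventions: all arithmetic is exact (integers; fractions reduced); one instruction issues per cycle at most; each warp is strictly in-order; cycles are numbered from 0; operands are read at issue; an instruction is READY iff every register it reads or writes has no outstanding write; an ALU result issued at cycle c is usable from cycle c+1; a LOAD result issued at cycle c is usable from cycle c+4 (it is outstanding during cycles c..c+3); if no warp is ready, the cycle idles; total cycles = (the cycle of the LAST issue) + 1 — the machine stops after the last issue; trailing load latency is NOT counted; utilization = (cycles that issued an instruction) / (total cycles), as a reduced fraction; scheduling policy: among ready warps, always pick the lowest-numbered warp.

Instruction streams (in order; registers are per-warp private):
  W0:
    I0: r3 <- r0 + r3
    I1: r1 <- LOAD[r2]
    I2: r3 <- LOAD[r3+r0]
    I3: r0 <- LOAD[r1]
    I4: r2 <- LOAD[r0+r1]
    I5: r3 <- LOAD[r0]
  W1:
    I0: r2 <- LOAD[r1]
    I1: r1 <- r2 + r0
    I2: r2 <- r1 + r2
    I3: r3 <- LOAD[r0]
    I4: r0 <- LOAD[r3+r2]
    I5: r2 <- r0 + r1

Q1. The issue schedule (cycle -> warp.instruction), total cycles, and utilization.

cycle 0: W0.I0
cycle 1: W0.I1
cycle 2: W0.I2
cycle 3: W1.I0
cycle 4: idle
cycle 5: W0.I3
cycle 6: idle
cycle 7: W1.I1
cycle 8: W1.I2
cycle 9: W0.I4
cycle 10: W0.I5
cycle 11: W1.I3
cycle 12: idle
cycle 13: idle
cycle 14: idle
cycle 15: W1.I4
cycle 16: idle
cycle 17: idle
cycle 18: idle
cycle 19: W1.I5

Answer: 20 cycles, utilization 3/5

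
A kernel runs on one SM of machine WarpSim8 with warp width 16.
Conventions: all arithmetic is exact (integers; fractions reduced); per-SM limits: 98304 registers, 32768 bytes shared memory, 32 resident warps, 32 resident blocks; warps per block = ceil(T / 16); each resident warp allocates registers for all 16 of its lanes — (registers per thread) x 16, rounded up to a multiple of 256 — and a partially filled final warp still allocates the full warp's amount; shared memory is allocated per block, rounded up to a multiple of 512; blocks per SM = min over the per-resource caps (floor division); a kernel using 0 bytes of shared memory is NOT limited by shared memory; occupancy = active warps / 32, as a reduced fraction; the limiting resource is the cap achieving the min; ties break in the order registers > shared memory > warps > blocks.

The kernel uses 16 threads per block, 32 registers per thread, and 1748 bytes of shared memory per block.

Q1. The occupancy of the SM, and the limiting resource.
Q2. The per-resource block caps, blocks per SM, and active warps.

Answer: occupancy 1/2, limited by shared memory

registers: 192 blocks
shared memory: 16 blocks
warps: 32 blocks
blocks: 32 blocks

Answer: 16 blocks, 16 active warps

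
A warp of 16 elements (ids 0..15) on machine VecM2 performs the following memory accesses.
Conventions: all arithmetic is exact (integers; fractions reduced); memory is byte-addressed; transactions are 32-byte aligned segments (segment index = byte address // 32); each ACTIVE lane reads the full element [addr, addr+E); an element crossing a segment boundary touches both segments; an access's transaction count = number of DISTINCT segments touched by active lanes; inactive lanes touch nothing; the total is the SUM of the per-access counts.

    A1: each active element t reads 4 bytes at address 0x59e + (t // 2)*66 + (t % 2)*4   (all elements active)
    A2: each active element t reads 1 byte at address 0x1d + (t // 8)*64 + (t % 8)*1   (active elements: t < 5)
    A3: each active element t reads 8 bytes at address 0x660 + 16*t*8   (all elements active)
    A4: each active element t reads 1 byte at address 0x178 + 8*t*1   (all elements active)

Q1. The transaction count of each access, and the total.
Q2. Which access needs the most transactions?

A1: 9 transactions
A2: 2 transactions
A3: 16 transactions
A4: 5 transactions

Answer: 9,2,16,5; total 32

Answer: A3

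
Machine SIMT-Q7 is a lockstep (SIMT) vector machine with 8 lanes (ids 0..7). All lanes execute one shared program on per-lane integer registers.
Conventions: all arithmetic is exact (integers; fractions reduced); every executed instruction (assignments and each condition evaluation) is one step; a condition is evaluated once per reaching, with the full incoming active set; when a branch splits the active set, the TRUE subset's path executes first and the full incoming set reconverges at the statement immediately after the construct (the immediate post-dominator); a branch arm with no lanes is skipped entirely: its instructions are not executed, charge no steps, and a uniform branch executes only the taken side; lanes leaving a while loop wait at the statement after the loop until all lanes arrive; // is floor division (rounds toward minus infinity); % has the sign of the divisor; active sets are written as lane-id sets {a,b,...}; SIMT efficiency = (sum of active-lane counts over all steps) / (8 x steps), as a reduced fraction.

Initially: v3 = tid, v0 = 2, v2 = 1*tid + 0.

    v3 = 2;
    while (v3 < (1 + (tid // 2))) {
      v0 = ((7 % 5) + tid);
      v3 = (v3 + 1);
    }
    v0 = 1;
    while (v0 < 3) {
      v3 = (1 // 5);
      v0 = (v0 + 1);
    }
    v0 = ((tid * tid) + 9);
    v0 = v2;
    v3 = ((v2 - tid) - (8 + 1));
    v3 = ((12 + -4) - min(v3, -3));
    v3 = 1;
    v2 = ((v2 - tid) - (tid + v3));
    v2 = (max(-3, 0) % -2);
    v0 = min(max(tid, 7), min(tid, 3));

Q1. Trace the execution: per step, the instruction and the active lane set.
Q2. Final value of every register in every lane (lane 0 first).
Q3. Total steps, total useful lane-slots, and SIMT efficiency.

step 0: v3 <- 2                      {0,1,2,3,4,5,6,7}
step 1: eval (v3 < (1 + (tid // 2))) {0,1,2,3,4,5,6,7}
step 2: v0 <- ((7 % 5) + tid)        {4,5,6,7}
step 3: v3 <- (v3 + 1)               {4,5,6,7}
step 4: eval (v3 < (1 + (tid // 2))) {4,5,6,7}
step 5: v0 <- ((7 % 5) + tid)        {6,7}
step 6: v3 <- (v3 + 1)               {6,7}
step 7: eval (v3 < (1 + (tid // 2))) {6,7}
step 8: v0 <- 1                      {0,1,2,3,4,5,6,7}
step 9: eval (v0 < 3)                {0,1,2,3,4,5,6,7}
step 10: v3 <- (1 // 5)               {0,1,2,3,4,5,6,7}
step 11: v0 <- (v0 + 1)               {0,1,2,3,4,5,6,7}
step 12: eval (v0 < 3)                {0,1,2,3,4,5,6,7}
step 13: v3 <- (1 // 5)               {0,1,2,3,4,5,6,7}
step 14: v0 <- (v0 + 1)               {0,1,2,3,4,5,6,7}
step 15: eval (v0 < 3)                {0,1,2,3,4,5,6,7}
step 16: v0 <- ((tid * tid) + 9)      {0,1,2,3,4,5,6,7}
step 17: v0 <- v2                     {0,1,2,3,4,5,6,7}
step 18: v3 <- ((v2 - tid) - (8 + 1)) {0,1,2,3,4,5,6,7}
step 19: v3 <- ((12 + -4) - min(v3, -3)) {0,1,2,3,4,5,6,7}
step 20: v3 <- 1                      {0,1,2,3,4,5,6,7}
step 21: v2 <- ((v2 - tid) - (tid + v3)) {0,1,2,3,4,5,6,7}
step 22: v2 <- (max(-3, 0) % -2)      {0,1,2,3,4,5,6,7}
step 23: v0 <- min(max(tid, 7), min(tid, 3)) {0,1,2,3,4,5,6,7}

Answer: 24 steps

v3: 1,1,1,1,1,1,1,1
v0: 0,1,2,3,3,3,3,3
v2: 0,0,0,0,0,0,0,0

steps = 24; useful = 162; efficiency = 162/192 = 27/32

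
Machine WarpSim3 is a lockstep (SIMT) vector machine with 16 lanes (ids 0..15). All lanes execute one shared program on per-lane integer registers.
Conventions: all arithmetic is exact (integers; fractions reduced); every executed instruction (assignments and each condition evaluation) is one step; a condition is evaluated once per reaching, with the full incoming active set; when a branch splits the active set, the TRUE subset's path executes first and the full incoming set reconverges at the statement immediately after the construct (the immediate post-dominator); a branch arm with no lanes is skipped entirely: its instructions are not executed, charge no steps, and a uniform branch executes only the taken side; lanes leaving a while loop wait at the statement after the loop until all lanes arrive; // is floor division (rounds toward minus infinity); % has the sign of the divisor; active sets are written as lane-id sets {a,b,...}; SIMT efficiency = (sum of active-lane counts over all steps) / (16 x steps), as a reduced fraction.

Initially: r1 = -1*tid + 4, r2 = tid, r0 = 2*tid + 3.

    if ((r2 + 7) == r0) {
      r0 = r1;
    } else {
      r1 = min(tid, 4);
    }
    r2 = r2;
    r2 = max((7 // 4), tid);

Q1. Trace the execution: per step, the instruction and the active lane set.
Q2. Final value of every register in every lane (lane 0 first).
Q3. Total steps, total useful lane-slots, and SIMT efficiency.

step 0: eval ((r2 + 7) == r0)        {0,1,2,3,4,5,6,7,8,9,10,11,12,13,14,15}
step 1: r0 <- r1                     {4}
step 2: r1 <- min(tid, 4)            {0,1,2,3,5,6,7,8,9,10,11,12,13,14,15}
step 3: r2 <- r2                     {0,1,2,3,4,5,6,7,8,9,10,11,12,13,14,15}
step 4: r2 <- max((7 // 4), tid)     {0,1,2,3,4,5,6,7,8,9,10,11,12,13,14,15}

Answer: 5 steps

r1: 0,1,2,3,0,4,4,4,4,4,4,4,4,4,4,4
r2: 1,1,2,3,4,5,6,7,8,9,10,11,12,13,14,15
r0: 3,5,7,9,0,13,15,17,19,21,23,25,27,29,31,33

steps = 5; useful = 64; efficiency = 64/80 = 4/5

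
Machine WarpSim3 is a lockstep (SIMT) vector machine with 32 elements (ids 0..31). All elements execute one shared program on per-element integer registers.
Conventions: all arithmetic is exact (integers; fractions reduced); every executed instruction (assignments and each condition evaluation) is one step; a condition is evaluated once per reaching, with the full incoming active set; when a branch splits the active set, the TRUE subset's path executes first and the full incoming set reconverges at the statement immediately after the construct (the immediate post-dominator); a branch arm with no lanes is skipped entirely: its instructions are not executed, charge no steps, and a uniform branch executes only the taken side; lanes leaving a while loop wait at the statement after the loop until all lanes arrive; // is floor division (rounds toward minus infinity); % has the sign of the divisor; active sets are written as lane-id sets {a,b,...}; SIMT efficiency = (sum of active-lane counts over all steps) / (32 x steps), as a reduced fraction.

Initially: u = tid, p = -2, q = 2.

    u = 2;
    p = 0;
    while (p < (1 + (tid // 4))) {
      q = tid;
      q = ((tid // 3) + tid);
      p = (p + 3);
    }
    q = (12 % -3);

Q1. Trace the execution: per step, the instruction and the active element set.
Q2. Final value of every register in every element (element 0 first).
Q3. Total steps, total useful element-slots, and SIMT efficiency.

step 0: u <- 2                       {0,1,2,3,4,5,6,7,8,9,10,11,12,13,14,15,16,17,18,19,20,21,22,23,24,25,26,27,28,29,30,31}
step 1: p <- 0                       {0,1,2,3,4,5,6,7,8,9,10,11,12,13,14,15,16,17,18,19,20,21,22,23,24,25,26,27,28,29,30,31}
step 2: eval (p < (1 + (tid // 4)))  {0,1,2,3,4,5,6,7,8,9,10,11,12,13,14,15,16,17,18,19,20,21,22,23,24,25,26,27,28,29,30,31}
step 3: q <- tid                     {0,1,2,3,4,5,6,7,8,9,10,11,12,13,14,15,16,17,18,19,20,21,22,23,24,25,26,27,28,29,30,31}
step 4: q <- ((tid // 3) + tid)      {0,1,2,3,4,5,6,7,8,9,10,11,12,13,14,15,16,17,18,19,20,21,22,23,24,25,26,27,28,29,30,31}
step 5: p <- (p + 3)                 {0,1,2,3,4,5,6,7,8,9,10,11,12,13,14,15,16,17,18,19,20,21,22,23,24,25,26,27,28,29,30,31}
step 6: eval (p < (1 + (tid // 4)))  {0,1,2,3,4,5,6,7,8,9,10,11,12,13,14,15,16,17,18,19,20,21,22,23,24,25,26,27,28,29,30,31}
step 7: q <- tid                     {12,13,14,15,16,17,18,19,20,21,22,23,24,25,26,27,28,29,30,31}
step 8: q <- ((tid // 3) + tid)      {12,13,14,15,16,17,18,19,20,21,22,23,24,25,26,27,28,29,30,31}
step 9: p <- (p + 3)                 {12,13,14,15,16,17,18,19,20,21,22,23,24,25,26,27,28,29,30,31}
step 10: eval (p < (1 + (tid // 4)))  {12,13,14,15,16,17,18,19,20,21,22,23,24,25,26,27,28,29,30,31}
step 11: q <- tid                     {24,25,26,27,28,29,30,31}
step 12: q <- ((tid // 3) + tid)      {24,25,26,27,28,29,30,31}
step 13: p <- (p + 3)                 {24,25,26,27,28,29,30,31}
step 14: eval (p < (1 + (tid // 4)))  {24,25,26,27,28,29,30,31}
step 15: q <- (12 % -3)               {0,1,2,3,4,5,6,7,8,9,10,11,12,13,14,15,16,17,18,19,20,21,22,23,24,25,26,27,28,29,30,31}

Answer: 16 steps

u: 2,2,2,2,2,2,2,2,2,2,2,2,2,2,2,2,2,2,2,2,2,2,2,2,2,2,2,2,2,2,2,2
p: 3,3,3,3,3,3,3,3,3,3,3,3,6,6,6,6,6,6,6,6,6,6,6,6,9,9,9,9,9,9,9,9
q: 0,0,0,0,0,0,0,0,0,0,0,0,0,0,0,0,0,0,0,0,0,0,0,0,0,0,0,0,0,0,0,0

steps = 16; useful = 368; efficiency = 368/512 = 23/32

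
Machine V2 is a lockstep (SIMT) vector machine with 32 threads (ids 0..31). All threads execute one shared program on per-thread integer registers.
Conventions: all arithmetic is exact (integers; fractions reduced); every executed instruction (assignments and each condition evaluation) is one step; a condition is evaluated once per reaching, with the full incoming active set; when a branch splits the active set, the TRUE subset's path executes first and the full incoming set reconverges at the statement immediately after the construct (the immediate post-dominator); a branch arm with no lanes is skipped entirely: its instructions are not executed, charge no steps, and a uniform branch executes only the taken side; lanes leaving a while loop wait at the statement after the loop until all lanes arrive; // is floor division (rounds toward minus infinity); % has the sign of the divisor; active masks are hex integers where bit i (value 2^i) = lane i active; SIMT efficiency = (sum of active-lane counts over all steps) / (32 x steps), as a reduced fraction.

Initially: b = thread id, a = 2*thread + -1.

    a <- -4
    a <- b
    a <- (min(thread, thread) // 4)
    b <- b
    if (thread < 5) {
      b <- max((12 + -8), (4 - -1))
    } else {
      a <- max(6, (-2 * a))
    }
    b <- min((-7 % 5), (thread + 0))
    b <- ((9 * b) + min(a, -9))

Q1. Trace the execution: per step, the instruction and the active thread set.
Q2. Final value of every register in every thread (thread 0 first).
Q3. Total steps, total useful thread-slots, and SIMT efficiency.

step 0: a <- -4                      0xffffffff
step 1: a <- b                       0xffffffff
step 2: a <- (min(thread, thread) // 4) 0xffffffff
step 3: b <- b                       0xffffffff
step 4: eval (thread < 5)            0xffffffff
step 5: b <- max((12 + -8), (4 - -1)) 0x0000001f
step 6: a <- max(6, (-2 * a))        0xffffffe0
step 7: b <- min((-7 % 5), (thread + 0)) 0xffffffff
step 8: b <- ((9 * b) + min(a, -9))  0xffffffff

Answer: 9 steps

b: -9,0,9,18,18,18,18,18,18,18,18,18,18,18,18,18,18,18,18,18,18,18,18,18,18,18,18,18,18,18,18,18
a: 0,0,0,0,1,6,6,6,6,6,6,6,6,6,6,6,6,6,6,6,6,6,6,6,6,6,6,6,6,6,6,6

steps = 9; useful = 256; efficiency = 256/288 = 8/9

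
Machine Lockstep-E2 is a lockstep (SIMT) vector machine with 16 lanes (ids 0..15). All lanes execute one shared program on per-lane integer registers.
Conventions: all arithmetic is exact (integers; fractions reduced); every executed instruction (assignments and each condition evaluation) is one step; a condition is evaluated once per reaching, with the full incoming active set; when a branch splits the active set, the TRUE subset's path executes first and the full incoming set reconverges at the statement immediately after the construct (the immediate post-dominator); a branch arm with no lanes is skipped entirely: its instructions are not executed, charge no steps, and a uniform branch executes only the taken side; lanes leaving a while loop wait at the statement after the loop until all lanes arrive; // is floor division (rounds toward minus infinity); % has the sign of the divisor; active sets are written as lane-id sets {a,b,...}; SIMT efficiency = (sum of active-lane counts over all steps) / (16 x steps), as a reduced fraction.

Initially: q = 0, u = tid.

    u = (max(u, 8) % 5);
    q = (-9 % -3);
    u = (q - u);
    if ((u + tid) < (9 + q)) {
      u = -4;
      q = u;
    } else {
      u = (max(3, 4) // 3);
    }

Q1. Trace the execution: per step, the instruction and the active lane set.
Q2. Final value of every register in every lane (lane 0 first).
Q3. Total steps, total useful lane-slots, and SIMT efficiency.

step 0: u <- (max(u, 8) % 5)         {0,1,2,3,4,5,6,7,8,9,10,11,12,13,14,15}
step 1: q <- (-9 % -3)               {0,1,2,3,4,5,6,7,8,9,10,11,12,13,14,15}
step 2: u <- (q - u)                 {0,1,2,3,4,5,6,7,8,9,10,11,12,13,14,15}
step 3: eval ((u + tid) < (9 + q))   {0,1,2,3,4,5,6,7,8,9,10,11,12,13,14,15}
step 4: u <- -4                      {0,1,2,3,4,5,6,7,8,9}
step 5: q <- u                       {0,1,2,3,4,5,6,7,8,9}
step 6: u <- (max(3, 4) // 3)        {10,11,12,13,14,15}

Answer: 7 steps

q: -4,-4,-4,-4,-4,-4,-4,-4,-4,-4,0,0,0,0,0,0
u: -4,-4,-4,-4,-4,-4,-4,-4,-4,-4,1,1,1,1,1,1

steps = 7; useful = 90; efficiency = 90/112 = 45/56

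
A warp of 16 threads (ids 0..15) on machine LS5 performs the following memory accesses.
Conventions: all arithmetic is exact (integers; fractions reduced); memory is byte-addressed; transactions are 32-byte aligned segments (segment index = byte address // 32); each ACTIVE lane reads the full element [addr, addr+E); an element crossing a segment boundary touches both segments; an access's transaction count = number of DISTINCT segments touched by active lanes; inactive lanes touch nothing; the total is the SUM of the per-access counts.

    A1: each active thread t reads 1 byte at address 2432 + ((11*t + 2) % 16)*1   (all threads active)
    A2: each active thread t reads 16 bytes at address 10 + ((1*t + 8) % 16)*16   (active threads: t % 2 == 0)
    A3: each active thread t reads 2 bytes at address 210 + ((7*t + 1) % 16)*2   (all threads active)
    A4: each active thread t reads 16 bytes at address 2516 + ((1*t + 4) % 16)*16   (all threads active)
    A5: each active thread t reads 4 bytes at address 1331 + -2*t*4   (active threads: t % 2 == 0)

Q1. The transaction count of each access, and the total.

A1: 1 transaction
A2: 8 transactions
A3: 2 transactions
A4: 9 transactions
A5: 4 transactions

Answer: 1,8,2,9,4; total 24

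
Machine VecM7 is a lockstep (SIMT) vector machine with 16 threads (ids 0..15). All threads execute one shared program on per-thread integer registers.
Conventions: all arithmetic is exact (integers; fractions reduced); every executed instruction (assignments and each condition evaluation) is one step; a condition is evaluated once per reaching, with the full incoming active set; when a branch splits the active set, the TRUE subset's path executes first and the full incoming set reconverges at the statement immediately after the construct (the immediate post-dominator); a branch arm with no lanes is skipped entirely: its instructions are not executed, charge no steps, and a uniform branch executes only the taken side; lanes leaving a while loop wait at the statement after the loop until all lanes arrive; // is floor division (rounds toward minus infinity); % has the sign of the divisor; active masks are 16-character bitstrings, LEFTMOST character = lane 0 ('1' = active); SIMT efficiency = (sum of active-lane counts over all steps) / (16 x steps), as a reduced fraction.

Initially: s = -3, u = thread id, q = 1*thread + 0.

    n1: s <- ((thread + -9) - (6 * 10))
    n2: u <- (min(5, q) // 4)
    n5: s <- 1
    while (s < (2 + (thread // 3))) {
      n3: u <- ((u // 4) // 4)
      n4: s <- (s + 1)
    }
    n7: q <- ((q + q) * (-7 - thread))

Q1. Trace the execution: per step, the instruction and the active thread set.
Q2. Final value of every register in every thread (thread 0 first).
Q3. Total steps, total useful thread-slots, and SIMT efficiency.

step 0: s <- ((thread + -9) - (6 * 10)) 1111111111111111
step 1: u <- (min(5, q) // 4)        1111111111111111
step 2: s <- 1                       1111111111111111
step 3: eval (s < (2 + (thread // 3))) 1111111111111111
step 4: u <- ((u // 4) // 4)         1111111111111111
step 5: s <- (s + 1)                 1111111111111111
step 6: eval (s < (2 + (thread // 3))) 1111111111111111
step 7: u <- ((u // 4) // 4)         0001111111111111
step 8: s <- (s + 1)                 0001111111111111
step 9: eval (s < (2 + (thread // 3))) 0001111111111111
step 10: u <- ((u // 4) // 4)         0000001111111111
step 11: s <- (s + 1)                 0000001111111111
step 12: eval (s < (2 + (thread // 3))) 0000001111111111
step 13: u <- ((u // 4) // 4)         0000000001111111
step 14: s <- (s + 1)                 0000000001111111
step 15: eval (s < (2 + (thread // 3))) 0000000001111111
step 16: u <- ((u // 4) // 4)         0000000000001111
step 17: s <- (s + 1)                 0000000000001111
step 18: eval (s < (2 + (thread // 3))) 0000000000001111
step 19: u <- ((u // 4) // 4)         0000000000000001
step 20: s <- (s + 1)                 0000000000000001
step 21: eval (s < (2 + (thread // 3))) 0000000000000001
step 22: q <- ((q + q) * (-7 - thread)) 1111111111111111

Answer: 23 steps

s: 2,2,2,3,3,3,4,4,4,5,5,5,6,6,6,7
u: 0,0,0,0,0,0,0,0,0,0,0,0,0,0,0,0
q: 0,-16,-36,-60,-88,-120,-156,-196,-240,-288,-340,-396,-456,-520,-588,-660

steps = 23; useful = 233; efficiency = 233/368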